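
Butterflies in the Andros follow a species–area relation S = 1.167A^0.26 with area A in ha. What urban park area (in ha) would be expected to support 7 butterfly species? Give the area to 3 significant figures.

7 = 1.167 × A^0.26  ⇒  A^0.26 = 7/1.167 = 5.998
ln A = ln(5.998) / 0.26 = 1.7915 / 0.26 = 6.8903
A = e^6.8903 ≈ 982.7 ha

983 ha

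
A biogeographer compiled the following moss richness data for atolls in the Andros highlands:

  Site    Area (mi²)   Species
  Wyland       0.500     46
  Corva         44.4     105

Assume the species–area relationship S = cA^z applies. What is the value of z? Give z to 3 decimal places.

Taking logs: ln S = ln c + z ln A, so z = (ln S₂ − ln S₁)/(ln A₂ − ln A₁).
z = ln(105/46) / ln(44.4/0.5) = ln(2.283) / ln(88.8) = 0.8253 / 4.4864 = 0.1840

0.184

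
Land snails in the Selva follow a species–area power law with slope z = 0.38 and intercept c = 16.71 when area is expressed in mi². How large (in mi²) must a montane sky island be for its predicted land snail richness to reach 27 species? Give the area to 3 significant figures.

27 = 16.71 × A^0.38  ⇒  A^0.38 = 27/16.71 = 1.616
ln A = ln(1.616) / 0.38 = 0.4798 / 0.38 = 1.2627
A = e^1.2627 ≈ 3.535 mi²

3.53 mi²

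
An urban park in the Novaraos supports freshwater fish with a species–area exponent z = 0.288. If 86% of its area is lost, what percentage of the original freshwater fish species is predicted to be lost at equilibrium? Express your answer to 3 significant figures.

S_new/S_old = (A_new/A_old)^z = 0.14^0.288
= exp(0.288 × ln 0.14) = exp(0.288 × -1.9661) = exp(-0.5662) ≈ 0.5677
Fraction lost = 1 − 0.5677 = 0.4323

43.2%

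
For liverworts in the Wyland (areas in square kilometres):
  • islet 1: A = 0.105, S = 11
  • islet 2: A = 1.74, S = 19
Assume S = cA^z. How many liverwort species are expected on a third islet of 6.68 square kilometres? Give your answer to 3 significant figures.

24.7

z = ln(19/11) / ln(1.74/0.105) = 0.5465 / 2.8077 = 0.1947
c = 11 / 0.105^0.1947 = 11 / 0.6449 = 17.06
S₃ = 17.06 × 6.68^0.1947 = 17.06 × 1.447 ≈ 24.69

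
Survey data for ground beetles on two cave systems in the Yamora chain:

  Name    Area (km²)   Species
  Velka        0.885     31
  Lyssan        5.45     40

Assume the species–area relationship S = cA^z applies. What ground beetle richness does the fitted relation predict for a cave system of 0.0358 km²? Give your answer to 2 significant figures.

z = ln(40/31) / ln(5.45/0.885) = 0.2549 / 1.8178 = 0.1402
c = 31 / 0.885^0.1402 = 31 / 0.983 = 31.54
S₃ = 31.54 × 0.0358^0.1402 = 31.54 × 0.6269 ≈ 19.77

20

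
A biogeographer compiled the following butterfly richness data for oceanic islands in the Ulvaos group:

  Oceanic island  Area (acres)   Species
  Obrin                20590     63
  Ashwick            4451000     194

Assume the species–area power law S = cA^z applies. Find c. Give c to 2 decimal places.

z = ln(S₂/S₁) / ln(A₂/A₁) = ln(194/63) / ln(4451000/20590) = 1.1247 / 5.3761 = 0.2092
c = S₁ / A₁^z = 63 / 20590^0.2092 = 63 / 7.988 = 7.887

7.89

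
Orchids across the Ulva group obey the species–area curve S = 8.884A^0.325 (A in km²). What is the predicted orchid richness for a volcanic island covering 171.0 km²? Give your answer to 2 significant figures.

47

S = 8.884 × 171^0.325 = 8.884 × 5.318 ≈ 47.24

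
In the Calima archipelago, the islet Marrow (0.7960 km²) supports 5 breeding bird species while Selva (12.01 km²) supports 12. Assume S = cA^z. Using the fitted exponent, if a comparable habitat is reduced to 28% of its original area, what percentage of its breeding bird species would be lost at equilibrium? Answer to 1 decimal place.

z = ln(12/5) / ln(12.01/0.796) = 0.8755 / 2.7139 = 0.3226
S_new/S_old = (A_new/A_old)^z = 0.28^0.3226 = exp(0.3226 × -1.2730) = 0.6632
Fraction lost = 1 − 0.6632 = 0.3368

33.7%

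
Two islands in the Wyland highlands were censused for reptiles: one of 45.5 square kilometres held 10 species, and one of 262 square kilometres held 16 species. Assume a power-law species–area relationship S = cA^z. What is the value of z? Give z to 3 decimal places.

0.268

Taking logs: ln S = ln c + z ln A, so z = (ln S₂ − ln S₁)/(ln A₂ − ln A₁).
z = ln(16/10) / ln(262/45.5) = ln(1.6) / ln(5.758) = 0.4700 / 1.7506 = 0.2685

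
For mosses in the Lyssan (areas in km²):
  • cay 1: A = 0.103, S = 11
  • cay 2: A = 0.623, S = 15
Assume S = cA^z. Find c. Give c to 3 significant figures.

z = ln(S₂/S₁) / ln(A₂/A₁) = ln(15/11) / ln(0.623/0.103) = 0.3102 / 1.7998 = 0.1723
c = S₁ / A₁^z = 11 / 0.103^0.1723 = 11 / 0.6759 = 16.27

16.3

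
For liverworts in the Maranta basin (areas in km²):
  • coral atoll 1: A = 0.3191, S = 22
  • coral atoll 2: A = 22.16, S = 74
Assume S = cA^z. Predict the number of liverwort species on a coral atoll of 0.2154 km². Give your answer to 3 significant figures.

z = ln(74/22) / ln(22.16/0.3191) = 1.2130 / 4.2405 = 0.2861
c = 22 / 0.3191^0.2861 = 22 / 0.7213 = 30.5
S₃ = 30.5 × 0.2154^0.2861 = 30.5 × 0.6446 ≈ 19.66

19.7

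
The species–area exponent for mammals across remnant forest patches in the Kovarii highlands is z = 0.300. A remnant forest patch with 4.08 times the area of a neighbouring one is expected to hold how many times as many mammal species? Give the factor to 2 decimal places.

S₂/S₁ = (A₂/A₁)^z = 4.08^0.3
ln(S₂/S₁) = 0.3 × ln 4.08 = 0.3 × 1.4061 = 0.4218
S₂/S₁ = e^0.4218 ≈ 1.525

1.52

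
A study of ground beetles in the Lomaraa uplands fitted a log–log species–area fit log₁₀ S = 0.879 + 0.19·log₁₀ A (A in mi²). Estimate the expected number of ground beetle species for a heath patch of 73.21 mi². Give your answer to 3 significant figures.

S = 7.568 × 73.21^0.19 = 7.568 × 2.261 ≈ 17.11

17.1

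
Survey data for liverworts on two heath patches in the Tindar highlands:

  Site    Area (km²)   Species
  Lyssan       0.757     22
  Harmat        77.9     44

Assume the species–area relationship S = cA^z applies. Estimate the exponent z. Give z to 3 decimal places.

0.150

Taking logs: ln S = ln c + z ln A, so z = (ln S₂ − ln S₁)/(ln A₂ − ln A₁).
z = ln(44/22) / ln(77.9/0.757) = ln(2) / ln(102.9) = 0.6931 / 4.6338 = 0.1496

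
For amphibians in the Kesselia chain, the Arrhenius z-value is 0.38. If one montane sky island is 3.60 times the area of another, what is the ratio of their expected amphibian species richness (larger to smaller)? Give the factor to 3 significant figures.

S₂/S₁ = (A₂/A₁)^z = 3.6^0.38
ln(S₂/S₁) = 0.38 × ln 3.6 = 0.38 × 1.2809 = 0.4868
S₂/S₁ = e^0.4868 ≈ 1.627

1.63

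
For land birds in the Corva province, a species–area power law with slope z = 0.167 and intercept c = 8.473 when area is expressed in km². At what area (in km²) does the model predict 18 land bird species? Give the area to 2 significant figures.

18 = 8.473 × A^0.167  ⇒  A^0.167 = 18/8.473 = 2.124
ln A = ln(2.124) / 0.167 = 0.7535 / 0.167 = 4.5119
A = e^4.5119 ≈ 91.09 km²

91 km²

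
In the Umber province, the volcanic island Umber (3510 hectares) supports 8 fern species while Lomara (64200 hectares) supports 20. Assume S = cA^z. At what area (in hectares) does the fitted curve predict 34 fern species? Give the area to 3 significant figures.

z = ln(20/8) / ln(64200/3510) = 0.9163 / 2.9064 = 0.3153
c = 8 / 3510^0.3153 = 8 / 13.11 = 0.6101
A = (34/0.6101)^(1/0.3153) ⇒ ln A = ln(55.73)/0.3153 = 12.7529
A = e^12.7529 ≈ 345539 hectares

346000 hectares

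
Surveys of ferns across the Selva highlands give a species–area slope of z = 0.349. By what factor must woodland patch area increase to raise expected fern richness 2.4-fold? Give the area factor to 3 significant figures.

12.3

(A₂/A₁)^0.349 = 2.4, so A₂/A₁ = 2.4^(1/0.349) = 2.4^2.865
ln(A₂/A₁) = ln 2.4 / 0.349 = 0.8755 / 0.349 = 2.5085
A₂/A₁ = e^2.5085 ≈ 12.29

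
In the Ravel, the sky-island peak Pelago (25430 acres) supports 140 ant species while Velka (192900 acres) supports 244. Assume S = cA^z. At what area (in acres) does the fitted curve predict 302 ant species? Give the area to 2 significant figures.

z = ln(244/140) / ln(192900/25430) = 0.5555 / 2.0262 = 0.2742
c = 140 / 25430^0.2742 = 140 / 16.14 = 8.676
A = (302/8.676)^(1/0.2742) ⇒ ln A = ln(34.81)/0.2742 = 12.9478
A = e^12.9478 ≈ 419901 acres

420000 acres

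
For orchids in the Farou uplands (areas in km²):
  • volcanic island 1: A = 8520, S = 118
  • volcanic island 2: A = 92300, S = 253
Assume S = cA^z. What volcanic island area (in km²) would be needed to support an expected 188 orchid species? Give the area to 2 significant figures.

37000 km²

z = ln(253/118) / ln(92300/8520) = 0.7627 / 2.3826 = 0.3201
c = 118 / 8520^0.3201 = 118 / 18.12 = 6.512
A = (188/6.512)^(1/0.3201) ⇒ ln A = ln(28.87)/0.3201 = 10.5052
A = e^10.5052 ≈ 36503 km²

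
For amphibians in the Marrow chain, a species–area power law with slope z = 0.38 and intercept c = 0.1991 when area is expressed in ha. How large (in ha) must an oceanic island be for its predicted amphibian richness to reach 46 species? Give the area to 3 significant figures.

46 = 0.1991 × A^0.38  ⇒  A^0.38 = 46/0.1991 = 231
ln A = ln(231) / 0.38 = 5.4426 / 0.38 = 14.3226
A = e^14.3226 ≈ 1660458 ha

1660000 ha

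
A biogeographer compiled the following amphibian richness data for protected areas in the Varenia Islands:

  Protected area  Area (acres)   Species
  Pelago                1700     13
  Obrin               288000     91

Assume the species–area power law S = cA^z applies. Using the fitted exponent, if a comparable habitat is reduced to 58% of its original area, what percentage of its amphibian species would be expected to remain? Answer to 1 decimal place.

81.3%

z = ln(91/13) / ln(288000/1700) = 1.9459 / 5.1323 = 0.3791
S_new/S_old = (A_new/A_old)^z = 0.58^0.3791 = exp(0.3791 × -0.5447) = 0.8134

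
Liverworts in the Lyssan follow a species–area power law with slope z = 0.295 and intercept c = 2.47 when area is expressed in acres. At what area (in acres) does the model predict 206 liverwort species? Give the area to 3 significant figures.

3250000 acres

206 = 2.47 × A^0.295  ⇒  A^0.295 = 206/2.47 = 83.4
ln A = ln(83.4) / 0.295 = 4.4237 / 0.295 = 14.9955
A = e^14.9955 ≈ 3254180 acres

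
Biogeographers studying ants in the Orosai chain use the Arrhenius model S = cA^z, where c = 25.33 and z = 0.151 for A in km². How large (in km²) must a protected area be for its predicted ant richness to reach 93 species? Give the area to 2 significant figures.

93 = 25.33 × A^0.151  ⇒  A^0.151 = 93/25.33 = 3.672
ln A = ln(3.672) / 0.151 = 1.3006 / 0.151 = 8.6133
A = e^8.6133 ≈ 5504 km²

5500 km²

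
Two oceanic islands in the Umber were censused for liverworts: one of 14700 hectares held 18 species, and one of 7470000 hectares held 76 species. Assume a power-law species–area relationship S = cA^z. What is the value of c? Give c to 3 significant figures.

1.96

z = ln(S₂/S₁) / ln(A₂/A₁) = ln(76/18) / ln(7470000/14700) = 1.4404 / 6.2308 = 0.2312
c = S₁ / A₁^z = 18 / 14700^0.2312 = 18 / 9.191 = 1.958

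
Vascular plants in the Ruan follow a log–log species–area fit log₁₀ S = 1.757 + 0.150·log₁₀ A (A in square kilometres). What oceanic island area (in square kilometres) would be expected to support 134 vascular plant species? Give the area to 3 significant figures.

293 square kilometres

134 = 57.15 × A^0.15  ⇒  A^0.15 = 134/57.15 = 2.345
ln A = ln(2.345) / 0.15 = 0.8522 / 0.15 = 5.6813
A = e^5.6813 ≈ 293.3 square kilometres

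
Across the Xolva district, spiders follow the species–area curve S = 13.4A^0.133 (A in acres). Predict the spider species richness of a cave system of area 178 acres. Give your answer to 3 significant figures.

S = 13.4 × 178^0.133 = 13.4 × 1.992 ≈ 26.69

26.7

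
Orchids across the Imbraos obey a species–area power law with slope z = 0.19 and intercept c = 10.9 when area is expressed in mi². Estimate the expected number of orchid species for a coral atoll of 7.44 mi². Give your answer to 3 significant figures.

S = 10.9 × 7.44^0.19 = 10.9 × 1.464 ≈ 15.96

16.0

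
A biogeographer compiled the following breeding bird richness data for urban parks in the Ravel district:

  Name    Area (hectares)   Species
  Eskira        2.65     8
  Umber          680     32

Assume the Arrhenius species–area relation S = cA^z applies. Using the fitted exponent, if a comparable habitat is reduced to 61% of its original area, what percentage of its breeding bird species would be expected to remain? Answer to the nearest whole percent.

z = ln(32/8) / ln(680/2.65) = 1.3863 / 5.5475 = 0.2499
S_new/S_old = (A_new/A_old)^z = 0.61^0.2499 = exp(0.2499 × -0.4943) = 0.8838

88%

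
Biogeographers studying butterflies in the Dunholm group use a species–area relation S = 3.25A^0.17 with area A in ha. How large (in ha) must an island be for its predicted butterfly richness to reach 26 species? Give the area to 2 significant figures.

26 = 3.25 × A^0.17  ⇒  A^0.17 = 26/3.25 = 8
ln A = ln(8) / 0.17 = 2.0794 / 0.17 = 12.2320
A = e^12.2320 ≈ 205255 ha

210000 ha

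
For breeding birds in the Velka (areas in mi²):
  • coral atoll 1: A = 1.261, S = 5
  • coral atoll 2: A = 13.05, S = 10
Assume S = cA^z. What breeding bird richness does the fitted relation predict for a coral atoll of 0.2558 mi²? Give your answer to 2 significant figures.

z = ln(10/5) / ln(13.05/1.261) = 0.6931 / 2.3369 = 0.2966
c = 5 / 1.261^0.2966 = 5 / 1.071 = 4.668
S₃ = 4.668 × 0.2558^0.2966 = 4.668 × 0.6674 ≈ 3.115

3.1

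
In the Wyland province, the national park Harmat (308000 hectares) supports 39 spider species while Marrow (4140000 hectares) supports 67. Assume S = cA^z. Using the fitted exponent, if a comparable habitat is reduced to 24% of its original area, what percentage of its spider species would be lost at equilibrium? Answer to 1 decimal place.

25.7%

z = ln(67/39) / ln(4140000/308000) = 0.5411 / 2.5984 = 0.2083
S_new/S_old = (A_new/A_old)^z = 0.24^0.2083 = exp(0.2083 × -1.4271) = 0.7429
Fraction lost = 1 − 0.7429 = 0.2571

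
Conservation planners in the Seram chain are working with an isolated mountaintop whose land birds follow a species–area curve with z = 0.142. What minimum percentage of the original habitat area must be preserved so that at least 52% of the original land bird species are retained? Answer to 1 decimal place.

Need (A_new/A_old)^0.142 = 0.52, so A_new/A_old = 0.52^(1/0.142) = 0.52^7.042
ln(A_new/A_old) = ln 0.52 / 0.142 = -0.6539 / 0.142 = -4.6051
A_new/A_old = e^-4.6051 ≈ 0.01

1.0%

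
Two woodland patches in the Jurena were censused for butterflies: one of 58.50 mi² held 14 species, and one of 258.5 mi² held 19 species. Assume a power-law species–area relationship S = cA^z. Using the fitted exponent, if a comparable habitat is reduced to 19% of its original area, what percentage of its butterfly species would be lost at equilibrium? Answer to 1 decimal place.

28.9%

z = ln(19/14) / ln(258.5/58.5) = 0.3054 / 1.4859 = 0.2055
S_new/S_old = (A_new/A_old)^z = 0.19^0.2055 = exp(0.2055 × -1.6607) = 0.7108
Fraction lost = 1 − 0.7108 = 0.2892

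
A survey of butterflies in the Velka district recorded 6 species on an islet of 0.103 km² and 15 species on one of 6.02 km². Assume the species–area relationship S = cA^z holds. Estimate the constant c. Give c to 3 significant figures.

10.0

z = ln(S₂/S₁) / ln(A₂/A₁) = ln(15/6) / ln(6.02/0.103) = 0.9163 / 4.0681 = 0.2252
c = S₁ / A₁^z = 6 / 0.103^0.2252 = 6 / 0.5993 = 10.01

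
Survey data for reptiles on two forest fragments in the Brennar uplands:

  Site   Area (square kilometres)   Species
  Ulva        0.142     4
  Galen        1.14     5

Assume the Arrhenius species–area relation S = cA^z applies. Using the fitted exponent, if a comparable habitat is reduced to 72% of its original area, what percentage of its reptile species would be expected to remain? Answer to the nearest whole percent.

97%

z = ln(5/4) / ln(1.14/0.142) = 0.2231 / 2.0830 = 0.1071
S_new/S_old = (A_new/A_old)^z = 0.72^0.1071 = exp(0.1071 × -0.3285) = 0.9654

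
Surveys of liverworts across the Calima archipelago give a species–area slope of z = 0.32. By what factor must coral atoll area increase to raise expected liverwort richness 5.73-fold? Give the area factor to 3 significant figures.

234

(A₂/A₁)^0.32 = 5.73, so A₂/A₁ = 5.73^(1/0.32) = 5.73^3.125
ln(A₂/A₁) = ln 5.73 / 0.32 = 1.7457 / 0.32 = 5.4554
A₂/A₁ = e^5.4554 ≈ 234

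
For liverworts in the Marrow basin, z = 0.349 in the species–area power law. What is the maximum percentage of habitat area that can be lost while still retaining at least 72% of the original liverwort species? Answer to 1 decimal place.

Need (A_new/A_old)^0.349 = 0.72, so A_new/A_old = 0.72^(1/0.349) = 0.72^2.865
ln(A_new/A_old) = ln 0.72 / 0.349 = -0.3285 / 0.349 = -0.9413
A_new/A_old = e^-0.9413 ≈ 0.3901
Fraction that can be lost = 1 − 0.3901 = 0.6099

61.0%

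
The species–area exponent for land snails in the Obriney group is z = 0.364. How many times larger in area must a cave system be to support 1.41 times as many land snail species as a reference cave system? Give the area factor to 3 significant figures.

(A₂/A₁)^0.364 = 1.41, so A₂/A₁ = 1.41^(1/0.364) = 1.41^2.747
ln(A₂/A₁) = ln 1.41 / 0.364 = 0.3436 / 0.364 = 0.9439
A₂/A₁ = e^0.9439 ≈ 2.57

2.57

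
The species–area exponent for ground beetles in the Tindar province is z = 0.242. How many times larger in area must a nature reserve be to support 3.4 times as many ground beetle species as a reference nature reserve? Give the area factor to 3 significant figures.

(A₂/A₁)^0.242 = 3.4, so A₂/A₁ = 3.4^(1/0.242) = 3.4^4.132
ln(A₂/A₁) = ln 3.4 / 0.242 = 1.2238 / 0.242 = 5.0569
A₂/A₁ = e^5.0569 ≈ 157.1

157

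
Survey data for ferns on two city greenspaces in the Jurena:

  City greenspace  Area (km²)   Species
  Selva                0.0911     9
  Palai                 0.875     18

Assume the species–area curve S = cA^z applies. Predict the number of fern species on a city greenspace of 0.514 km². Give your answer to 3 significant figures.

15.3

z = ln(18/9) / ln(0.875/0.0911) = 0.6931 / 2.2623 = 0.3064
c = 9 / 0.0911^0.3064 = 9 / 0.48 = 18.75
S₃ = 18.75 × 0.514^0.3064 = 18.75 × 0.8155 ≈ 15.29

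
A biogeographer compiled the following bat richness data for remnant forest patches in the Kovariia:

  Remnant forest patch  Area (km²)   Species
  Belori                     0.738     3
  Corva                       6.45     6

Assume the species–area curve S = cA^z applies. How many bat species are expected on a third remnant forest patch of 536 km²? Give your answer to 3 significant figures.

z = ln(6/3) / ln(6.45/0.738) = 0.6931 / 2.1679 = 0.3197
c = 3 / 0.738^0.3197 = 3 / 0.9074 = 3.306
S₃ = 3.306 × 536^0.3197 = 3.306 × 7.458 ≈ 24.66

24.7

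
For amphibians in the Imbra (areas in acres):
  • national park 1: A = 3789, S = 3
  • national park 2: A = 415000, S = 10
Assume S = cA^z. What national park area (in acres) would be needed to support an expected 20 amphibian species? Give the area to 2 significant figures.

z = ln(10/3) / ln(415000/3789) = 1.2040 / 4.6962 = 0.2564
c = 3 / 3789^0.2564 = 3 / 8.269 = 0.3628
A = (20/0.3628)^(1/0.2564) ⇒ ln A = ln(55.12)/0.2564 = 15.6397
A = e^15.6397 ≈ 6197774 acres

6200000 acres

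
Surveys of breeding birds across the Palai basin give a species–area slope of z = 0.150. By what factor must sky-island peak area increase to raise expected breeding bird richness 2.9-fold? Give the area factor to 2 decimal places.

1209.63

(A₂/A₁)^0.15 = 2.9, so A₂/A₁ = 2.9^(1/0.15) = 2.9^6.667
ln(A₂/A₁) = ln 2.9 / 0.15 = 1.0647 / 0.15 = 7.0981
A₂/A₁ = e^7.0981 ≈ 1210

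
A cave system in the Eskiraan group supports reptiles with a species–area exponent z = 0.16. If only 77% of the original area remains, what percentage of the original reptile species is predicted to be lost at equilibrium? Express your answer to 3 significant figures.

4.10%

S_new/S_old = (A_new/A_old)^z = 0.77^0.16
= exp(0.16 × ln 0.77) = exp(0.16 × -0.2614) = exp(-0.0418) ≈ 0.959
Fraction lost = 1 − 0.959 = 0.04096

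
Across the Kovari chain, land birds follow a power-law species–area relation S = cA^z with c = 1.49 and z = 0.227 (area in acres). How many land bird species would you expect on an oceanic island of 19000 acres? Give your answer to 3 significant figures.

13.9

S = 1.49 × 19000^0.227
ln S = ln 1.49 + 0.227 × ln 19000 = 0.3988 + 0.227 × 9.8522 = 2.6352
S = e^2.6352 ≈ 13.95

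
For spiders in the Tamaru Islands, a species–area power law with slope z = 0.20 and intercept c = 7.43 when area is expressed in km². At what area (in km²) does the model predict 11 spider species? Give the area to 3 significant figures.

7.11 km²

11 = 7.43 × A^0.2  ⇒  A^0.2 = 11/7.43 = 1.48
ln A = ln(1.48) / 0.2 = 0.3924 / 0.2 = 1.9618
A = e^1.9618 ≈ 7.112 km²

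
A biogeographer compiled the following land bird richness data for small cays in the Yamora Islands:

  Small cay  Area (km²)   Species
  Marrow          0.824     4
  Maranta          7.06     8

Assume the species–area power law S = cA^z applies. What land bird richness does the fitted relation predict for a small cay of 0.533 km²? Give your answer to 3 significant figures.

z = ln(8/4) / ln(7.06/0.824) = 0.6931 / 2.1480 = 0.3227
c = 4 / 0.824^0.3227 = 4 / 0.9394 = 4.258
S₃ = 4.258 × 0.533^0.3227 = 4.258 × 0.8162 ≈ 3.475

3.48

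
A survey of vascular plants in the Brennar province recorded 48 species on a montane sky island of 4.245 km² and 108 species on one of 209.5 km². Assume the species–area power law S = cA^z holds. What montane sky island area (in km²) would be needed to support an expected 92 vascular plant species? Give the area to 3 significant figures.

96.9 km²

z = ln(108/48) / ln(209.5/4.245) = 0.8109 / 3.8990 = 0.2080
c = 48 / 4.245^0.2080 = 48 / 1.351 = 35.53
A = (92/35.53)^(1/0.2080) ⇒ ln A = ln(2.589)/0.2080 = 4.5738
A = e^4.5738 ≈ 96.91 km²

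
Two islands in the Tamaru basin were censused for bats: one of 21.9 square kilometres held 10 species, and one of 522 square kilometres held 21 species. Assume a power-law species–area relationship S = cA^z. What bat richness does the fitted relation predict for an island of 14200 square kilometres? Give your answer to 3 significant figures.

z = ln(21/10) / ln(522/21.9) = 0.7419 / 3.1712 = 0.2340
c = 10 / 21.9^0.2340 = 10 / 2.059 = 4.857
S₃ = 4.857 × 14200^0.2340 = 4.857 × 9.364 ≈ 45.48

45.5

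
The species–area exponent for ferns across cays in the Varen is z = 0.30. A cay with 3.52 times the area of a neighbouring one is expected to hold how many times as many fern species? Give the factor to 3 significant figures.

1.46

S₂/S₁ = (A₂/A₁)^z = 3.52^0.3
ln(S₂/S₁) = 0.3 × ln 3.52 = 0.3 × 1.2585 = 0.3775
S₂/S₁ = e^0.3775 ≈ 1.459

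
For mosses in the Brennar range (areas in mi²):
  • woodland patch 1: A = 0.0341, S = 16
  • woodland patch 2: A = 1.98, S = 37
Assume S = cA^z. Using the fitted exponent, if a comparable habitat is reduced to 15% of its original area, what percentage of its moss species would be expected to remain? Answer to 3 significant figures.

67.6%

z = ln(37/16) / ln(1.98/0.0341) = 0.8383 / 4.0616 = 0.2064
S_new/S_old = (A_new/A_old)^z = 0.15^0.2064 = exp(0.2064 × -1.8971) = 0.676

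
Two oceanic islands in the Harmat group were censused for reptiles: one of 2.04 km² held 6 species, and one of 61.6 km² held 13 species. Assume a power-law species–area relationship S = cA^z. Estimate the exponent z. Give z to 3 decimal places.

Taking logs: ln S = ln c + z ln A, so z = (ln S₂ − ln S₁)/(ln A₂ − ln A₁).
z = ln(13/6) / ln(61.6/2.04) = ln(2.167) / ln(30.2) = 0.7732 / 3.4077 = 0.2269

0.227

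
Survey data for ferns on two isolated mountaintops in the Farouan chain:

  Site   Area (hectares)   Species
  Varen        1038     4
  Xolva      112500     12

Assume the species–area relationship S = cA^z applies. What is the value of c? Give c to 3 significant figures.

0.785

z = ln(S₂/S₁) / ln(A₂/A₁) = ln(12/4) / ln(112500/1038) = 1.0986 / 4.6857 = 0.2345
c = S₁ / A₁^z = 4 / 1038^0.2345 = 4 / 5.095 = 0.785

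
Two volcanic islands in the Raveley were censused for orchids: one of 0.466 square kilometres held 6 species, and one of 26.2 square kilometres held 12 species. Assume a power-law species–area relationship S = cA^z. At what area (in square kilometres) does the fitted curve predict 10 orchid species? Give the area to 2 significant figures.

z = ln(12/6) / ln(26.2/0.466) = 0.6931 / 4.0293 = 0.1720
c = 6 / 0.466^0.1720 = 6 / 0.8769 = 6.842
A = (10/6.842)^(1/0.1720) ⇒ ln A = ln(1.462)/0.1720 = 2.2059
A = e^2.2059 ≈ 9.078 square kilometres

9.1 square kilometres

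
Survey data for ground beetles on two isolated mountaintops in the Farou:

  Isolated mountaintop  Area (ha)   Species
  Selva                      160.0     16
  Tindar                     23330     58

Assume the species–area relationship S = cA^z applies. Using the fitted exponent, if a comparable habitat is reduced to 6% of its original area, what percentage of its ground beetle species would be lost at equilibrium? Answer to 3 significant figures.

z = ln(58/16) / ln(23330/160) = 1.2879 / 4.9823 = 0.2585
S_new/S_old = (A_new/A_old)^z = 0.06^0.2585 = exp(0.2585 × -2.8134) = 0.4832
Fraction lost = 1 − 0.4832 = 0.5168

51.7%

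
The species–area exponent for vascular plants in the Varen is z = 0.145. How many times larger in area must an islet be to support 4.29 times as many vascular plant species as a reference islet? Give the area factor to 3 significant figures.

23000

(A₂/A₁)^0.145 = 4.29, so A₂/A₁ = 4.29^(1/0.145) = 4.29^6.897
ln(A₂/A₁) = ln 4.29 / 0.145 = 1.4563 / 0.145 = 10.0434
A₂/A₁ = e^10.0434 ≈ 23002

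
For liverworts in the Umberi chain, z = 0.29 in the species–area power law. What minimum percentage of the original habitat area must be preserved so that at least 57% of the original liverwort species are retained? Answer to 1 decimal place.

14.4%

Need (A_new/A_old)^0.29 = 0.57, so A_new/A_old = 0.57^(1/0.29) = 0.57^3.448
ln(A_new/A_old) = ln 0.57 / 0.29 = -0.5621 / 0.29 = -1.9383
A_new/A_old = e^-1.9383 ≈ 0.1439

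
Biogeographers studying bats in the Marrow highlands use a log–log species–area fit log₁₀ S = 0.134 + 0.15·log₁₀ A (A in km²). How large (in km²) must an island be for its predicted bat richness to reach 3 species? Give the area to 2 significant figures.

190 km²

3 = 1.361 × A^0.15  ⇒  A^0.15 = 3/1.361 = 2.204
ln A = ln(2.204) / 0.15 = 0.7901 / 0.15 = 5.2671
A = e^5.2671 ≈ 193.9 km²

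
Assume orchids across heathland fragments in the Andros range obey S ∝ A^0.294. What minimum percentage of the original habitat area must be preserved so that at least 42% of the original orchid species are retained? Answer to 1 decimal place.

Need (A_new/A_old)^0.294 = 0.42, so A_new/A_old = 0.42^(1/0.294) = 0.42^3.401
ln(A_new/A_old) = ln 0.42 / 0.294 = -0.8675 / 0.294 = -2.9507
A_new/A_old = e^-2.9507 ≈ 0.0523

5.2%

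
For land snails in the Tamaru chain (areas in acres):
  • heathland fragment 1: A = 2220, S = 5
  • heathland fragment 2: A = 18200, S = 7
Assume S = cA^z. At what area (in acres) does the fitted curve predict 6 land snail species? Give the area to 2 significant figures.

z = ln(7/5) / ln(18200/2220) = 0.3365 / 2.1039 = 0.1599
c = 5 / 2220^0.1599 = 5 / 3.429 = 1.458
A = (6/1.458)^(1/0.1599) ⇒ ln A = ln(4.115)/0.1599 = 8.8453
A = e^8.8453 ≈ 6942 acres

6900 acres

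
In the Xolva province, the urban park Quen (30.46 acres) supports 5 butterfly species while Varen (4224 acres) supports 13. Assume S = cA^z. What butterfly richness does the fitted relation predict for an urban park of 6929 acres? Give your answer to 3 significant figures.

z = ln(13/5) / ln(4224/30.46) = 0.9555 / 4.9321 = 0.1937
c = 5 / 30.46^0.1937 = 5 / 1.938 = 2.579
S₃ = 2.579 × 6929^0.1937 = 2.579 × 5.547 ≈ 14.31

14.3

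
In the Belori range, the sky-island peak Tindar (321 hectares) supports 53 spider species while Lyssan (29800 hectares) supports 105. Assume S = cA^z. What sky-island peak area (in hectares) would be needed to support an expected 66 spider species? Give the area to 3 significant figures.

z = ln(105/53) / ln(29800/321) = 0.6837 / 4.5308 = 0.1509
c = 53 / 321^0.1509 = 53 / 2.389 = 22.19
A = (66/22.19)^(1/0.1509) ⇒ ln A = ln(2.975)/0.1509 = 7.2252
A = e^7.2252 ≈ 1374 hectares

1370 hectares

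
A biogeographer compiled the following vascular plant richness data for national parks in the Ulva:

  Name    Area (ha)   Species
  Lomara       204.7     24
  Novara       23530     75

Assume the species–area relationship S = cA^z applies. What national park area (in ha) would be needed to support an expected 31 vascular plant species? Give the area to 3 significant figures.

594 ha

z = ln(75/24) / ln(23530/204.7) = 1.1394 / 4.7445 = 0.2402
c = 24 / 204.7^0.2402 = 24 / 3.59 = 6.686
A = (31/6.686)^(1/0.2402) ⇒ ln A = ln(4.636)/0.2402 = 6.3872
A = e^6.3872 ≈ 594.2 ha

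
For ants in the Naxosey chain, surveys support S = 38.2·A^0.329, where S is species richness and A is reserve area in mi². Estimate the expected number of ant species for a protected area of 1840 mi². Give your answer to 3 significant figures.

S = 38.2 × 1840^0.329
ln S = ln 38.2 + 0.329 × ln 1840 = 3.6428 + 0.329 × 7.5175 = 6.1161
S = e^6.1161 ≈ 453.1

453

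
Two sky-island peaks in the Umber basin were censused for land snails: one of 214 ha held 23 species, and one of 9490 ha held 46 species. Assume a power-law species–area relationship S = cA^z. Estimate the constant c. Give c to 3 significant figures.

8.62

z = ln(S₂/S₁) / ln(A₂/A₁) = ln(46/23) / ln(9490/214) = 0.6931 / 3.7920 = 0.1828
c = S₁ / A₁^z = 23 / 214^0.1828 = 23 / 2.667 = 8.625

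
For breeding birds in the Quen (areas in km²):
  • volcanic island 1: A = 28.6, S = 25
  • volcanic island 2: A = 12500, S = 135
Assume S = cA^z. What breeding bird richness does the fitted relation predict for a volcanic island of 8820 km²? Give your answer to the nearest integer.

z = ln(135/25) / ln(12500/28.6) = 1.6864 / 6.0801 = 0.2774
c = 25 / 28.6^0.2774 = 25 / 2.535 = 9.863
S₃ = 9.863 × 8820^0.2774 = 9.863 × 12.43 ≈ 122.6

123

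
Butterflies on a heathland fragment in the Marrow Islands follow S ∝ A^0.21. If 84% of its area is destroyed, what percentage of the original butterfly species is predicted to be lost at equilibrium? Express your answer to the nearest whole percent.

32%

S_new/S_old = (A_new/A_old)^z = 0.16^0.21
= exp(0.21 × ln 0.16) = exp(0.21 × -1.8326) = exp(-0.3848) ≈ 0.6806
Fraction lost = 1 − 0.6806 = 0.3194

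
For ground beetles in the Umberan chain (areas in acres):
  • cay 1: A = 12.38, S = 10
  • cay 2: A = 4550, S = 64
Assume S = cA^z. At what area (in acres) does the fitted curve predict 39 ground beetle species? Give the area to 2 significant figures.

z = ln(64/10) / ln(4550/12.38) = 1.8563 / 5.9068 = 0.3143
c = 10 / 12.38^0.3143 = 10 / 2.205 = 4.535
A = (39/4.535)^(1/0.3143) ⇒ ln A = ln(8.599)/0.3143 = 6.8468
A = e^6.8468 ≈ 940.8 acres

940 acres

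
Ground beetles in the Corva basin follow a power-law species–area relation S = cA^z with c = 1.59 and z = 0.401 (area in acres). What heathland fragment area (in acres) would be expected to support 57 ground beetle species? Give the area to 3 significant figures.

7520 acres

57 = 1.59 × A^0.401  ⇒  A^0.401 = 57/1.59 = 35.85
ln A = ln(35.85) / 0.401 = 3.5793 / 0.401 = 8.9260
A = e^8.9260 ≈ 7525 acres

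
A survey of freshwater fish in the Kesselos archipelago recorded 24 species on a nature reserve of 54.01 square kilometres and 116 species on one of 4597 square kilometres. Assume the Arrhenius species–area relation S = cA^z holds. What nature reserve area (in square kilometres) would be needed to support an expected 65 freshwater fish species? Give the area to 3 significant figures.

z = ln(116/24) / ln(4597/54.01) = 1.5755 / 4.4440 = 0.3545
c = 24 / 54.01^0.3545 = 24 / 4.114 = 5.834
A = (65/5.834)^(1/0.3545) ⇒ ln A = ln(11.14)/0.3545 = 6.7994
A = e^6.7994 ≈ 897.4 square kilometres

897 square kilometres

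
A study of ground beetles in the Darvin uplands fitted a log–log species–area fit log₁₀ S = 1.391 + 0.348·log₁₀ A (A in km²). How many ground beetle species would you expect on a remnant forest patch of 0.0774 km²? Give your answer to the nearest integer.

10

S = 24.6 × 0.0774^0.348
ln S = ln 24.6 + 0.348 × ln 0.0774 = 3.2029 + 0.348 × -2.5588 = 2.3124
S = e^2.3124 ≈ 10.1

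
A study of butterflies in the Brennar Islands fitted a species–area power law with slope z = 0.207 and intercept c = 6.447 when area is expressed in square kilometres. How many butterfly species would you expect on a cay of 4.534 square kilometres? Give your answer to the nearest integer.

S = 6.447 × 4.534^0.207 = 6.447 × 1.367 ≈ 8.816

9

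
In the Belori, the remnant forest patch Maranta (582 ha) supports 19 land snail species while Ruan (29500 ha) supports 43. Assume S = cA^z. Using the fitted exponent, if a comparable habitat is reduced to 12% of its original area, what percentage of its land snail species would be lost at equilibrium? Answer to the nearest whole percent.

36%

z = ln(43/19) / ln(29500/582) = 0.8168 / 3.9257 = 0.2081
S_new/S_old = (A_new/A_old)^z = 0.12^0.2081 = exp(0.2081 × -2.1203) = 0.6433
Fraction lost = 1 − 0.6433 = 0.3567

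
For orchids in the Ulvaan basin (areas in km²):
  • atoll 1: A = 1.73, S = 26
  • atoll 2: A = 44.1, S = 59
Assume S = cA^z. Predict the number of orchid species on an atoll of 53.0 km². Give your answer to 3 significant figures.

61.8

z = ln(59/26) / ln(44.1/1.73) = 0.8194 / 3.2383 = 0.2530
c = 26 / 1.73^0.2530 = 26 / 1.149 = 22.63
S₃ = 22.63 × 53^0.2530 = 22.63 × 2.731 ≈ 61.81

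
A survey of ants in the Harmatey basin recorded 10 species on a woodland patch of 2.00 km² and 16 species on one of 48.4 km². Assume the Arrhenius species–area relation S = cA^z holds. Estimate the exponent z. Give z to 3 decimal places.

Taking logs: ln S = ln c + z ln A, so z = (ln S₂ − ln S₁)/(ln A₂ − ln A₁).
z = ln(16/10) / ln(48.4/2) = ln(1.6) / ln(24.2) = 0.4700 / 3.1864 = 0.1475

0.148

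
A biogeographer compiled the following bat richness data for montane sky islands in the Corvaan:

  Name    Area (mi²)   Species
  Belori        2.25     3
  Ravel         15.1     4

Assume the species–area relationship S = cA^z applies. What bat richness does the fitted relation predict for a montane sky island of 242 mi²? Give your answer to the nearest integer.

z = ln(4/3) / ln(15.1/2.25) = 0.2877 / 1.9038 = 0.1511
c = 3 / 2.25^0.1511 = 3 / 1.13 = 2.654
S₃ = 2.654 × 242^0.1511 = 2.654 × 2.292 ≈ 6.083

6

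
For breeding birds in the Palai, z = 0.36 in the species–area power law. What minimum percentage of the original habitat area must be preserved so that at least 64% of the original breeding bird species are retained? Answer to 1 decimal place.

Need (A_new/A_old)^0.36 = 0.64, so A_new/A_old = 0.64^(1/0.36) = 0.64^2.778
ln(A_new/A_old) = ln 0.64 / 0.36 = -0.4463 / 0.36 = -1.2397
A_new/A_old = e^-1.2397 ≈ 0.2895

28.9%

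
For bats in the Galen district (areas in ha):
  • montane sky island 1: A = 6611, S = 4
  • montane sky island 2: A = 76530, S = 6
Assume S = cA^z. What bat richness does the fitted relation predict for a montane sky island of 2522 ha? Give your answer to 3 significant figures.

3.41

z = ln(6/4) / ln(76530/6611) = 0.4055 / 2.4489 = 0.1656
c = 4 / 6611^0.1656 = 4 / 4.291 = 0.9323
S₃ = 0.9323 × 2522^0.1656 = 0.9323 × 3.658 ≈ 3.41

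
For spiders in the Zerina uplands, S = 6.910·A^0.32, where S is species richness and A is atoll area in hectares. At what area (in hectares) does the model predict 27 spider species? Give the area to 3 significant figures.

27 = 6.91 × A^0.32  ⇒  A^0.32 = 27/6.91 = 3.907
ln A = ln(3.907) / 0.32 = 1.3629 / 0.32 = 4.2590
A = e^4.2590 ≈ 70.74 hectares

70.7 hectares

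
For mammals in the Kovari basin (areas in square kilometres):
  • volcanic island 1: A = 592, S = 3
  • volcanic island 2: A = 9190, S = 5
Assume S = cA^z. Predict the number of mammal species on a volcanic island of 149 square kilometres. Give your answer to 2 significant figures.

z = ln(5/3) / ln(9190/592) = 0.5108 / 2.7424 = 0.1863
c = 3 / 592^0.1863 = 3 / 3.284 = 0.9135
S₃ = 0.9135 × 149^0.1863 = 0.9135 × 2.54 ≈ 2.32

2.3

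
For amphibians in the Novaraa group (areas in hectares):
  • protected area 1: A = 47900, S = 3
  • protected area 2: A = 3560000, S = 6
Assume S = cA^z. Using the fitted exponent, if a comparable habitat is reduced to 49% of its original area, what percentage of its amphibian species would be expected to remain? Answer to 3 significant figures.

89.2%

z = ln(6/3) / ln(3560000/47900) = 0.6931 / 4.3084 = 0.1609
S_new/S_old = (A_new/A_old)^z = 0.49^0.1609 = exp(0.1609 × -0.7133) = 0.8916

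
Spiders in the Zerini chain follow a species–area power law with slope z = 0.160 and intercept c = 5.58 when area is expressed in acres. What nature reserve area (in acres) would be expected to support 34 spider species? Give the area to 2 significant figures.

80000 acres

34 = 5.58 × A^0.16  ⇒  A^0.16 = 34/5.58 = 6.093
ln A = ln(6.093) / 0.16 = 1.8072 / 0.16 = 11.2948
A = e^11.2948 ≈ 80404 acres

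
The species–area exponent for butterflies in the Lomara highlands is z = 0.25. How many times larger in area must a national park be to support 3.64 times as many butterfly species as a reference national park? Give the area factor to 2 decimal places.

175.55

(A₂/A₁)^0.25 = 3.64, so A₂/A₁ = 3.64^(1/0.25) = 3.64^4
ln(A₂/A₁) = ln 3.64 / 0.25 = 1.2920 / 0.25 = 5.1679
A₂/A₁ = e^5.1679 ≈ 175.6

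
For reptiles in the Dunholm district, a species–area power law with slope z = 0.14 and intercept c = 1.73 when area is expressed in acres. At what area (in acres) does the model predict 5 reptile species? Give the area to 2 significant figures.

2000 acres

5 = 1.73 × A^0.14  ⇒  A^0.14 = 5/1.73 = 2.89
ln A = ln(2.89) / 0.14 = 1.0613 / 0.14 = 7.5808
A = e^7.5808 ≈ 1960 acres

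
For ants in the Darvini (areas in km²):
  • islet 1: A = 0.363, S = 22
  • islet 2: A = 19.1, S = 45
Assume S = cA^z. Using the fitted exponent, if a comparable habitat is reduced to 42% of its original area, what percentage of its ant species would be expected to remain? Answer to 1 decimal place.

85.5%

z = ln(45/22) / ln(19.1/0.363) = 0.7156 / 3.9630 = 0.1806
S_new/S_old = (A_new/A_old)^z = 0.42^0.1806 = exp(0.1806 × -0.8675) = 0.855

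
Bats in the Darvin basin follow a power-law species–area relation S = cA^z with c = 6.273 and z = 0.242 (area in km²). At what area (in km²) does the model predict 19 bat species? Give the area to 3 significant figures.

19 = 6.273 × A^0.242  ⇒  A^0.242 = 19/6.273 = 3.029
ln A = ln(3.029) / 0.242 = 1.1082 / 0.242 = 4.5793
A = e^4.5793 ≈ 97.44 km²

97.4 km²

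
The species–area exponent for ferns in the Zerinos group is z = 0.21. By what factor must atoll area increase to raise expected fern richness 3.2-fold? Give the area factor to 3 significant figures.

(A₂/A₁)^0.21 = 3.2, so A₂/A₁ = 3.2^(1/0.21) = 3.2^4.762
ln(A₂/A₁) = ln 3.2 / 0.21 = 1.1632 / 0.21 = 5.5388
A₂/A₁ = e^5.5388 ≈ 254.4

254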